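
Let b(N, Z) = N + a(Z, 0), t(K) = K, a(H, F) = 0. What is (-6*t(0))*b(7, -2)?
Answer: 0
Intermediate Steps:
b(N, Z) = N (b(N, Z) = N + 0 = N)
(-6*t(0))*b(7, -2) = -6*0*7 = 0*7 = 0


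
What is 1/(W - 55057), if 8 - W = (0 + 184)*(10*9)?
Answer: -1/71609 ≈ -1.3965e-5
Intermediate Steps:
W = -16552 (W = 8 - (0 + 184)*10*9 = 8 - 184*90 = 8 - 1*16560 = 8 - 16560 = -16552)
1/(W - 55057) = 1/(-16552 - 55057) = 1/(-71609) = -1/71609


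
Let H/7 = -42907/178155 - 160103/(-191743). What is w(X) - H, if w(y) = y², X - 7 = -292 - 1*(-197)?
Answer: 2470960445816/319252095 ≈ 7739.8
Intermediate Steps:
X = -88 (X = 7 + (-292 - 1*(-197)) = 7 + (-292 + 197) = 7 - 95 = -88)
H = 1327777864/319252095 (H = 7*(-42907/178155 - 160103/(-191743)) = 7*(-42907*1/178155 - 160103*(-1/191743)) = 7*(-401/1665 + 160103/191743) = 7*(189682552/319252095) = 1327777864/319252095 ≈ 4.1590)
w(X) - H = (-88)² - 1*1327777864/319252095 = 7744 - 1327777864/319252095 = 2470960445816/319252095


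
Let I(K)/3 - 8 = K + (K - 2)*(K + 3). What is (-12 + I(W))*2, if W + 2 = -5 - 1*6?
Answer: 846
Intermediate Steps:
W = -13 (W = -2 + (-5 - 1*6) = -2 + (-5 - 6) = -2 - 11 = -13)
I(K) = 24 + 3*K + 3*(-2 + K)*(3 + K) (I(K) = 24 + 3*(K + (K - 2)*(K + 3)) = 24 + 3*(K + (-2 + K)*(3 + K)) = 24 + (3*K + 3*(-2 + K)*(3 + K)) = 24 + 3*K + 3*(-2 + K)*(3 + K))
(-12 + I(W))*2 = (-12 + (6 + 3*(-13)**2 + 6*(-13)))*2 = (-12 + (6 + 3*169 - 78))*2 = (-12 + (6 + 507 - 78))*2 = (-12 + 435)*2 = 423*2 = 846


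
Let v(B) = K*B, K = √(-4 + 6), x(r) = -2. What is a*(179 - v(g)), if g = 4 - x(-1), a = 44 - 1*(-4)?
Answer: 8592 - 288*√2 ≈ 8184.7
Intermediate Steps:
a = 48 (a = 44 + 4 = 48)
g = 6 (g = 4 - 1*(-2) = 4 + 2 = 6)
K = √2 ≈ 1.4142
v(B) = B*√2 (v(B) = √2*B = B*√2)
a*(179 - v(g)) = 48*(179 - 6*√2) = 8592 - 288*√2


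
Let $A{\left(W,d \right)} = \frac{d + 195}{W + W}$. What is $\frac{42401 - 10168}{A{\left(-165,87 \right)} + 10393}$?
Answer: $\frac{1772815}{571568} \approx 3.1017$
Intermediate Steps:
$A{\left(W,d \right)} = \frac{195 + d}{2 W}$
$\frac{42401 - 10168}{A{\left(-165,87 \right)} + 10393} = \frac{42401 - 10168}{\frac{195 + 87}{2 \left(-165\right)} + 10393} = \frac{32233}{\frac{1}{2} \left(- \frac{1}{165}\right) 282 + 10393} = \frac{32233}{- \frac{47}{55} + 10393} = \frac{32233}{\frac{571568}{55}} = 32233 \cdot \frac{55}{571568} = \frac{1772815}{571568}$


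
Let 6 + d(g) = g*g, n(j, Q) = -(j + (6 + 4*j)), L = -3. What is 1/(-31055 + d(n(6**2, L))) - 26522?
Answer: -93755269/3535 ≈ -26522.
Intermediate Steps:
n(j, Q) = -6 - 5*j (n(j, Q) = -(6 + 5*j) = -6 - 5*j)
d(g) = -6 + g**2 (d(g) = -6 + g*g = -6 + g**2)
1/(-31055 + d(n(6**2, L))) - 26522 = 1/(-31055 + (-6 + (-6 - 5*6**2)**2)) - 26522 = 1/(-31055 + (-6 + (-6 - 5*36)**2)) - 26522 = 1/(-31055 + (-6 + (-6 - 180)**2)) - 26522 = 1/(-31055 + (-6 + (-186)**2)) - 26522 = 1/(-31055 + (-6 + 34596)) - 26522 = 1/(-31055 + 34590) - 26522 = 1/3535 - 26522 = -93755269/3535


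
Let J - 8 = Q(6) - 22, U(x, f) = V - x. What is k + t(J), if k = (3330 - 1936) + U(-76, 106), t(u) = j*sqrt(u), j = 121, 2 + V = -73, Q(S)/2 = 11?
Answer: 1395 + 242*sqrt(2) ≈ 1737.2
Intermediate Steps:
Q(S) = 22 (Q(S) = 2*11 = 22)
V = -75 (V = -2 - 73 = -75)
U(x, f) = -75 - x
J = 8 (J = 8 + (22 - 22) = 8 + 0 = 8)
t(u) = 121*sqrt(u)
k = 1395 (k = (3330 - 1936) + (-75 - 1*(-76)) = 1394 + (-75 + 76) = 1394 + 1 = 1395)
k + t(J) = 1395 + 121*sqrt(8) = 1395 + 121*(2*sqrt(2)) = 1395 + 242*sqrt(2)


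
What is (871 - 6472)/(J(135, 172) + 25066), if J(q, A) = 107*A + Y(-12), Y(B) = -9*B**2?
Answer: -1867/14058 ≈ -0.13281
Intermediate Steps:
J(q, A) = -1296 + 107*A (J(q, A) = 107*A - 9*(-12)**2 = 107*A - 9*144 = 107*A - 1296 = -1296 + 107*A)
(871 - 6472)/(J(135, 172) + 25066) = (871 - 6472)/((-1296 + 107*172) + 25066) = -5601/((-1296 + 18404) + 25066) = -5601/(17108 + 25066) = -5601/42174 = -5601*1/42174 = -1867/14058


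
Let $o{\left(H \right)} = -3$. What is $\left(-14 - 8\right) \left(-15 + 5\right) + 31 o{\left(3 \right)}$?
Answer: $127$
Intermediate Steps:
$\left(-14 - 8\right) \left(-15 + 5\right) + 31 o{\left(3 \right)} = \left(-14 - 8\right) \left(-15 + 5\right) + 31 \left(-3\right) = \left(-22\right) \left(-10\right) - 93 = 220 - 93 = 127$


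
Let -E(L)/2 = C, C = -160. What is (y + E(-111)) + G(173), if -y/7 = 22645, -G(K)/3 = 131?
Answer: -158588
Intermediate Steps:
G(K) = -393 (G(K) = -3*131 = -393)
E(L) = 320 (E(L) = -2*(-160) = 320)
y = -158515 (y = -7*22645 = -158515)
(y + E(-111)) + G(173) = (-158515 + 320) - 393 = -158195 - 393 = -158588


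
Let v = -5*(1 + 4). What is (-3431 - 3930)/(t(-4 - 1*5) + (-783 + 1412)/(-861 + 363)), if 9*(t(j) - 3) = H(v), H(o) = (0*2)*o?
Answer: -3665778/865 ≈ -4237.9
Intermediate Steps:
v = -25 (v = -5*5 = -25)
H(o) = 0 (H(o) = 0*o = 0)
t(j) = 3 (t(j) = 3 + (1/9)*0 = 3 + 0 = 3)
(-3431 - 3930)/(t(-4 - 1*5) + (-783 + 1412)/(-861 + 363)) = (-3431 - 3930)/(3 + (-783 + 1412)/(-861 + 363)) = -7361/(3 + 629/(-498)) = -7361/(3 + 629*(-1/498)) = -7361/(3 - 629/498) = -7361/865/498 = -7361*498/865 = -3665778/865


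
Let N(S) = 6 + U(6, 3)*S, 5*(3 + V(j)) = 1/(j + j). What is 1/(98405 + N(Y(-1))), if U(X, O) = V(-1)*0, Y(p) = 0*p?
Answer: 1/98411 ≈ 1.0161e-5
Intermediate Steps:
Y(p) = 0
V(j) = -3 + 1/(10*j) (V(j) = -3 + 1/(5*(j + j)) = -3 + 1/(5*((2*j))) = -3 + (1/(2*j))/5 = -3 + 1/(10*j))
U(X, O) = 0 (U(X, O) = (-3 + (1/10)/(-1))*0 = (-3 + (1/10)*(-1))*0 = (-3 - 1/10)*0 = -31/10*0 = 0)
N(S) = 6 (N(S) = 6 + 0*S = 6 + 0 = 6)
1/(98405 + N(Y(-1))) = 1/(98405 + 6) = 1/98411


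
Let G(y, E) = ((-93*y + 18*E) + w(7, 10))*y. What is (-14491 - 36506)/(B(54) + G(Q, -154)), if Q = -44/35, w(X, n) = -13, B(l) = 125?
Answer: -20823775/1420659 ≈ -14.658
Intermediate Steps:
Q = -44/35 (Q = -44*1/35 = -44/35 ≈ -1.2571)
G(y, E) = y*(-13 - 93*y + 18*E) (G(y, E) = ((-93*y + 18*E) - 13)*y = (-13 - 93*y + 18*E)*y = y*(-13 - 93*y + 18*E))
(-14491 - 36506)/(B(54) + G(Q, -154)) = (-14491 - 36506)/(125 - 44*(-13 - 93*(-44/35) + 18*(-154))/35) = -50997/(125 - 44*(-13 + 4092/35 - 2772)/35) = -50997/(125 - 44/35*(-93383/35)) = -50997/(125 + 4108852/1225) = -50997/4261977/1225 = -50997*1225/4261977 = -20823775/1420659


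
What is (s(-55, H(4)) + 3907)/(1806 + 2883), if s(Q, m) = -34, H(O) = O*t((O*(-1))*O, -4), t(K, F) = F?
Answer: 1291/1563 ≈ 0.82598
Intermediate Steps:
H(O) = -4*O (H(O) = O*(-4) = -4*O)
(s(-55, H(4)) + 3907)/(1806 + 2883) = (-34 + 3907)/(1806 + 2883) = 3873/4689 = 3873*(1/4689) = 1291/1563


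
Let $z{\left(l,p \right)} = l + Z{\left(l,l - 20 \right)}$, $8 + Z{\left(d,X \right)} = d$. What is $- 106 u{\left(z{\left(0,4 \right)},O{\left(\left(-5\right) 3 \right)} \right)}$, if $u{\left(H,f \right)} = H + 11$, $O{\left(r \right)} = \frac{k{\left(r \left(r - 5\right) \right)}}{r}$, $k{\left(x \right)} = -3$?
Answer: $-318$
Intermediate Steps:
$Z{\left(d,X \right)} = -8 + d$
$O{\left(r \right)} = - \frac{3}{r}$
$z{\left(l,p \right)} = -8 + 2 l$ ($z{\left(l,p \right)} = l + \left(-8 + l\right) = -8 + 2 l$)
$u{\left(H,f \right)} = 11 + H$
$- 106 u{\left(z{\left(0,4 \right)},O{\left(\left(-5\right) 3 \right)} \right)} = - 106 \left(11 + \left(-8 + 2 \cdot 0\right)\right) = - 106 \left(11 + \left(-8 + 0\right)\right) = - 106 \left(11 - 8\right) = \left(-106\right) 3 = -318$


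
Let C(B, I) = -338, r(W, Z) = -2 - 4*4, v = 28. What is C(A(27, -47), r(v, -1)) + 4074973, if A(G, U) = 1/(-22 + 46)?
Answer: 4074635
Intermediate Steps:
r(W, Z) = -18 (r(W, Z) = -2 - 16 = -18)
A(G, U) = 1/24
C(A(27, -47), r(v, -1)) + 4074973 = -338 + 4074973 = 4074635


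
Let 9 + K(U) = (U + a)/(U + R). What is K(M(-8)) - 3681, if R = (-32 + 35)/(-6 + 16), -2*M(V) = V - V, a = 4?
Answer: -11030/3 ≈ -3676.7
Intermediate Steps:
M(V) = 0 (M(V) = -(V - V)/2 = -½*0 = 0)
R = 3/10 ≈ 0.30000
K(U) = -9 + (4 + U)/(3/10 + U) (K(U) = -9 + (U + 4)/(U + 3/10) = -9 + (4 + U)/(3/10 + U))
K(M(-8)) - 3681 = (13 - 80*0)/(3 + 10*0) - 3681 = (13 + 0)/(3 + 0) - 3681 = 13/3 - 3681 = -11030/3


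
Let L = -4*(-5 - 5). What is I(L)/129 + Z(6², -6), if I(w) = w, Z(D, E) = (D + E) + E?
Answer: 3136/129 ≈ 24.310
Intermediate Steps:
Z(D, E) = D + 2*E
L = 40 (L = -4*(-10) = 40)
I(L)/129 + Z(6², -6) = 40/129 + (6² + 2*(-6)) = (1/129)*40 + (36 - 12) = 40/129 + 24 = 3136/129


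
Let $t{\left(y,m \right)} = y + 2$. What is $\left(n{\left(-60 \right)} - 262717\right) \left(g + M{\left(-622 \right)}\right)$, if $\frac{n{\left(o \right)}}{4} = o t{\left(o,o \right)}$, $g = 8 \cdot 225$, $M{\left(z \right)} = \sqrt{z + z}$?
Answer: $-447834600 - 497594 i \sqrt{311} \approx -4.4783 \cdot 10^{8} - 8.7752 \cdot 10^{6} i$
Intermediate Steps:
$t{\left(y,m \right)} = 2 + y$
$M{\left(z \right)} = \sqrt{2} \sqrt{z}$ ($M{\left(z \right)} = \sqrt{2 z} = \sqrt{2} \sqrt{z}$)
$g = 1800$
$n{\left(o \right)} = 4 o \left(2 + o\right)$
$\left(n{\left(-60 \right)} - 262717\right) \left(g + M{\left(-622 \right)}\right) = \left(4 \left(-60\right) \left(2 - 60\right) - 262717\right) \left(1800 + \sqrt{2} \sqrt{-622}\right) = \left(4 \left(-60\right) \left(-58\right) - 262717\right) \left(1800 + \sqrt{2} i \sqrt{622}\right) = \left(13920 - 262717\right) \left(1800 + 2 i \sqrt{311}\right) = - 248797 \left(1800 + 2 i \sqrt{311}\right) = -447834600 - 497594 i \sqrt{311}$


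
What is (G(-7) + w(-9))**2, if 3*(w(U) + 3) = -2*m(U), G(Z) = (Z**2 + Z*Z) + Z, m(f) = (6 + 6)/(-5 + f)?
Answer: 384400/49 ≈ 7844.9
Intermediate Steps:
m(f) = 12/(-5 + f)
G(Z) = Z + 2*Z**2 (G(Z) = (Z**2 + Z**2) + Z = 2*Z**2 + Z = Z + 2*Z**2)
w(U) = -3 - 8/(-5 + U) (w(U) = -3 + (-24/(-5 + U))/3 = -3 - 8/(-5 + U))
(G(-7) + w(-9))**2 = (-7*(1 + 2*(-7)) + (7 - 3*(-9))/(-5 - 9))**2 = (-7*(1 - 14) + (7 + 27)/(-14))**2 = (-7*(-13) - 1/14*34)**2 = (91 - 17/7)**2 = (620/7)**2 = 384400/49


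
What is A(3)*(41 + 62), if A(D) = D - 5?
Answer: -206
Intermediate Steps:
A(D) = -5 + D
A(3)*(41 + 62) = (-5 + 3)*(41 + 62) = -2*103 = -206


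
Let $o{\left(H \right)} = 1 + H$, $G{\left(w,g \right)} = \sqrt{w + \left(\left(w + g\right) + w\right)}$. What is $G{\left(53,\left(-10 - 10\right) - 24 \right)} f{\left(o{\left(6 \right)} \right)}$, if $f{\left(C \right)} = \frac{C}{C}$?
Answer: $\sqrt{115} \approx 10.724$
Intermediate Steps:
$G{\left(w,g \right)} = \sqrt{g + 3 w}$ ($G{\left(w,g \right)} = \sqrt{w + \left(\left(g + w\right) + w\right)} = \sqrt{w + \left(g + 2 w\right)} = \sqrt{g + 3 w}$)
$f{\left(C \right)} = 1$
$G{\left(53,\left(-10 - 10\right) - 24 \right)} f{\left(o{\left(6 \right)} \right)} = \sqrt{\left(\left(-10 - 10\right) - 24\right) + 3 \cdot 53} \cdot 1 = \sqrt{\left(-20 - 24\right) + 159} \cdot 1 = \sqrt{-44 + 159} \cdot 1 = \sqrt{115} \cdot 1 = \sqrt{115}$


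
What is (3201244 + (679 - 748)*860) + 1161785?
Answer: 4303689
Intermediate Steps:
(3201244 + (679 - 748)*860) + 1161785 = (3201244 - 69*860) + 1161785 = (3201244 - 59340) + 1161785 = 3141904 + 1161785 = 4303689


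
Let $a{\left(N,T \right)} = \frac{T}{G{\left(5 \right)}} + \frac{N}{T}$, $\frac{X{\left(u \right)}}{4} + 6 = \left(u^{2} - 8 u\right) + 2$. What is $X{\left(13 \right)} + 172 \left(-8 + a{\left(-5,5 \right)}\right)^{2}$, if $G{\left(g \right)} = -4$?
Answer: $\frac{73259}{4} \approx 18315.0$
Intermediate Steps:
$X{\left(u \right)} = -16 - 32 u + 4 u^{2}$ ($X{\left(u \right)} = -24 + 4 \left(\left(u^{2} - 8 u\right) + 2\right) = -24 + 4 \left(2 + u^{2} - 8 u\right) = -24 + \left(8 - 32 u + 4 u^{2}\right) = -16 - 32 u + 4 u^{2}$)
$a{\left(N,T \right)} = - \frac{T}{4} + \frac{N}{T}$ ($a{\left(N,T \right)} = \frac{T}{-4} + \frac{N}{T} = T \left(- \frac{1}{4}\right) + \frac{N}{T} = - \frac{T}{4} + \frac{N}{T}$)
$X{\left(13 \right)} + 172 \left(-8 + a{\left(-5,5 \right)}\right)^{2} = \left(-16 - 416 + 4 \cdot 13^{2}\right) + 172 \left(-8 - \left(\frac{5}{4} + \frac{5}{5}\right)\right)^{2} = \left(-16 - 416 + 4 \cdot 169\right) + 172 \left(-8 - \frac{9}{4}\right)^{2} = \left(-16 - 416 + 676\right) + 172 \left(-8 - \frac{9}{4}\right)^{2} = 244 + 172 \left(-8 - \frac{9}{4}\right)^{2} = 244 + 172 \left(- \frac{41}{4}\right)^{2} = 244 + 172 \cdot \frac{1681}{16} = 244 + \frac{72283}{4} = \frac{73259}{4}$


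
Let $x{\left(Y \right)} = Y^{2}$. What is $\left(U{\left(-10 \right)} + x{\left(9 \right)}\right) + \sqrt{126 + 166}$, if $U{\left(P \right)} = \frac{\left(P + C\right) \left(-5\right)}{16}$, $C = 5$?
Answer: $\frac{1321}{16} + 2 \sqrt{73} \approx 99.651$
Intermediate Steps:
$U{\left(P \right)} = - \frac{25}{16} - \frac{5 P}{16}$ ($U{\left(P \right)} = \frac{\left(P + 5\right) \left(-5\right)}{16} = \left(5 + P\right) \left(-5\right) \frac{1}{16} = \left(-25 - 5 P\right) \frac{1}{16} = - \frac{25}{16} - \frac{5 P}{16}$)
$\left(U{\left(-10 \right)} + x{\left(9 \right)}\right) + \sqrt{126 + 166} = \left(\left(- \frac{25}{16} - - \frac{25}{8}\right) + 9^{2}\right) + \sqrt{126 + 166} = \left(\left(- \frac{25}{16} + \frac{25}{8}\right) + 81\right) + \sqrt{292} = \left(\frac{25}{16} + 81\right) + 2 \sqrt{73} = \frac{1321}{16} + 2 \sqrt{73}$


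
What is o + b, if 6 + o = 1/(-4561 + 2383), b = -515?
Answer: -1134739/2178 ≈ -521.00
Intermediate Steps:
o = -13069/2178 (o = -6 + 1/(-4561 + 2383) = -6 + 1/(-2178) = -6 - 1/2178 = -13069/2178 ≈ -6.0005)
o + b = -13069/2178 - 515 = -1134739/2178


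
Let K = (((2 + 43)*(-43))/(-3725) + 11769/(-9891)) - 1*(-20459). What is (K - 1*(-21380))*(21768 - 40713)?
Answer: -129793489119057/163751 ≈ -7.9263e+8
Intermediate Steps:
K = 50251078939/2456265 (K = ((45*(-43))*(-1/3725) + 11769*(-1/9891)) + 20459 = (-1935*(-1/3725) - 3923/3297) + 20459 = (387/745 - 3923/3297) + 20459 = -1646696/2456265 + 20459 = 50251078939/2456265 ≈ 20458.)
(K - 1*(-21380))*(21768 - 40713) = (50251078939/2456265 - 1*(-21380))*(21768 - 40713) = (50251078939/2456265 + 21380)*(-18945) = (102766024639/2456265)*(-18945) = -129793489119057/163751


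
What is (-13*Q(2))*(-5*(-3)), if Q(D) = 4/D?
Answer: -390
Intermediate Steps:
(-13*Q(2))*(-5*(-3)) = (-52/2)*(-5*(-3)) = -52/2*15 = -13*2*15 = -26*15 = -390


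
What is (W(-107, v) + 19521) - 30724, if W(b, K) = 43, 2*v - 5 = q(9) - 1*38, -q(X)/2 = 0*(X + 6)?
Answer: -11160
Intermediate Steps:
q(X) = 0 (q(X) = -0*(X + 6) = -0*(6 + X) = -2*0 = 0)
v = -33/2 (v = 5/2 + (0 - 1*38)/2 = 5/2 + (0 - 38)/2 = 5/2 + (1/2)*(-38) = 5/2 - 19 = -33/2 ≈ -16.500)
(W(-107, v) + 19521) - 30724 = (43 + 19521) - 30724 = 19564 - 30724 = -11160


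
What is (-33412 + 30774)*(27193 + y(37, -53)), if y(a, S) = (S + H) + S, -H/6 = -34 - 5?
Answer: -72072798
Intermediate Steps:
H = 234 (H = -6*(-34 - 5) = -6*(-39) = 234)
y(a, S) = 234 + 2*S (y(a, S) = (S + 234) + S = (234 + S) + S = 234 + 2*S)
(-33412 + 30774)*(27193 + y(37, -53)) = (-33412 + 30774)*(27193 + (234 + 2*(-53))) = -2638*(27193 + (234 - 106)) = -2638*(27193 + 128) = -2638*27321 = -72072798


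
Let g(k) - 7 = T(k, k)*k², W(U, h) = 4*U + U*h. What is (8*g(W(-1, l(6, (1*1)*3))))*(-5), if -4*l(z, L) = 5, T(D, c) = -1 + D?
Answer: 6835/8 ≈ 854.38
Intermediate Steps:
l(z, L) = -5/4 (l(z, L) = -¼*5 = -5/4)
g(k) = 7 + k²*(-1 + k) (g(k) = 7 + (-1 + k)*k² = 7 + k²*(-1 + k))
(8*g(W(-1, l(6, (1*1)*3))))*(-5) = (8*(7 + (-(4 - 5/4))²*(-1 - (4 - 5/4))))*(-5) = (8*(7 + (-1*11/4)²*(-1 - 1*11/4)))*(-5) = (8*(7 + (-11/4)²*(-1 - 11/4)))*(-5) = (8*(7 + (121/16)*(-15/4)))*(-5) = (8*(7 - 1815/64))*(-5) = (8*(-1367/64))*(-5) = -1367/8*(-5) = 6835/8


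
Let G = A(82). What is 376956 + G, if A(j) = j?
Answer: 377038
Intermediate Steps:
G = 82
376956 + G = 376956 + 82 = 377038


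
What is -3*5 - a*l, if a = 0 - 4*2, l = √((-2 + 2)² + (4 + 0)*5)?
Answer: -15 + 16*√5 ≈ 20.777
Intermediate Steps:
l = 2*√5 (l = √(0² + 4*5) = √(0 + 20) = √20 = 2*√5 ≈ 4.4721)
a = -8 (a = 0 - 1*8 = 0 - 8 = -8)
-3*5 - a*l = -3*5 - (-8)*2*√5 = -15 - (-16)*√5 = -15 + 16*√5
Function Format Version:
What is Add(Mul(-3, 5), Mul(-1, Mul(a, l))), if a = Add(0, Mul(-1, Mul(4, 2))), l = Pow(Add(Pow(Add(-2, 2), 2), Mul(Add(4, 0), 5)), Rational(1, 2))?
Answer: Add(-15, Mul(16, Pow(5, Rational(1, 2)))) ≈ 20.777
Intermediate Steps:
l = Mul(2, Pow(5, Rational(1, 2))) (l = Pow(Add(Pow(0, 2), Mul(4, 5)), Rational(1, 2)) = Pow(Add(0, 20), Rational(1, 2)) = Pow(20, Rational(1, 2)) = Mul(2, Pow(5, Rational(1, 2))) ≈ 4.4721)
a = -8 (a = Add(0, Mul(-1, 8)) = Add(0, -8) = -8)
Add(Mul(-3, 5), Mul(-1, Mul(a, l))) = Add(Mul(-3, 5), Mul(-1, Mul(-8, Mul(2, Pow(5, Rational(1, 2)))))) = Add(-15, Mul(-1, Mul(-16, Pow(5, Rational(1, 2))))) = Add(-15, Mul(16, Pow(5, Rational(1, 2))))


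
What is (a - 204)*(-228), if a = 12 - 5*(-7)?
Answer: 35796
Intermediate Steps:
a = 47 (a = 12 + 35 = 47)
(a - 204)*(-228) = (47 - 204)*(-228) = -157*(-228) = 35796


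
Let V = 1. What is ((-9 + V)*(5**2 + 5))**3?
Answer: -13824000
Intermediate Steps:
((-9 + V)*(5**2 + 5))**3 = ((-9 + 1)*(5**2 + 5))**3 = (-8*(25 + 5))**3 = (-8*30)**3 = (-240)**3 = -13824000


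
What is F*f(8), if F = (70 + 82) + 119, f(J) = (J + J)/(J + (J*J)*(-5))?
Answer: -542/39 ≈ -13.897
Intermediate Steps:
f(J) = 2*J/(J - 5*J²) (f(J) = (2*J)/(J + J²*(-5)) = (2*J)/(J - 5*J²) = 2*J/(J - 5*J²))
F = 271 (F = 152 + 119 = 271)
F*f(8) = 271*(-2/(-1 + 5*8)) = 271*(-2/(-1 + 40)) = 271*(-2/39) = -542/39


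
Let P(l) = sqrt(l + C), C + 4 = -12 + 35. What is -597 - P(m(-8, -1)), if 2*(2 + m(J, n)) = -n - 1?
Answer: -597 - sqrt(17) ≈ -601.12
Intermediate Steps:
C = 19 (C = -4 + (-12 + 35) = -4 + 23 = 19)
m(J, n) = -5/2 - n/2 (m(J, n) = -2 + (-n - 1)/2 = -2 + (-1 - n)/2 = -2 + (-1/2 - n/2) = -5/2 - n/2)
P(l) = sqrt(19 + l) (P(l) = sqrt(l + 19) = sqrt(19 + l))
-597 - P(m(-8, -1)) = -597 - sqrt(19 + (-5/2 - 1/2*(-1))) = -597 - sqrt(19 + (-5/2 + 1/2)) = -597 - sqrt(19 - 2) = -597 - sqrt(17)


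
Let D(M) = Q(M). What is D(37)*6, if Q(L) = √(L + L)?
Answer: 6*√74 ≈ 51.614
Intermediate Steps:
Q(L) = √2*√L (Q(L) = √(2*L) = √2*√L)
D(M) = √2*√M
D(37)*6 = (√2*√37)*6 = √74*6 = 6*√74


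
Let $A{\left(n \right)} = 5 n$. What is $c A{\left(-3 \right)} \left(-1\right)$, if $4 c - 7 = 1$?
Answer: $30$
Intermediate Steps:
$c = 2$ ($c = \frac{7}{4} + \frac{1}{4} \cdot 1 = \frac{7}{4} + \frac{1}{4} = 2$)
$c A{\left(-3 \right)} \left(-1\right) = 2 \cdot 5 \left(-3\right) \left(-1\right) = 2 \left(-15\right) \left(-1\right) = \left(-30\right) \left(-1\right) = 30$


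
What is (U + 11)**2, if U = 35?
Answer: 2116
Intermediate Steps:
(U + 11)**2 = (35 + 11)**2 = 46**2 = 2116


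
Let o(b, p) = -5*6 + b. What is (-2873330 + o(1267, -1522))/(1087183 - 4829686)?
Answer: 2872093/3742503 ≈ 0.76743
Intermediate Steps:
o(b, p) = -30 + b
(-2873330 + o(1267, -1522))/(1087183 - 4829686) = (-2873330 + (-30 + 1267))/(1087183 - 4829686) = (-2873330 + 1237)/(-3742503) = -2872093*(-1/3742503) = 2872093/3742503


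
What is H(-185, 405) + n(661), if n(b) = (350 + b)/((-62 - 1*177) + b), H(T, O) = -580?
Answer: -243749/422 ≈ -577.60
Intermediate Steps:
n(b) = (350 + b)/(-239 + b) (n(b) = (350 + b)/((-62 - 177) + b) = (350 + b)/(-239 + b))
H(-185, 405) + n(661) = -580 + (350 + 661)/(-239 + 661) = -580 + 1011/422 = -243749/422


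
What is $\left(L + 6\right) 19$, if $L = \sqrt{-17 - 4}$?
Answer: $114 + 19 i \sqrt{21} \approx 114.0 + 87.069 i$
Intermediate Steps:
$L = i \sqrt{21}$ ($L = \sqrt{-21} = i \sqrt{21} \approx 4.5826 i$)
$\left(L + 6\right) 19 = \left(i \sqrt{21} + 6\right) 19 = \left(6 + i \sqrt{21}\right) 19 = 114 + 19 i \sqrt{21}$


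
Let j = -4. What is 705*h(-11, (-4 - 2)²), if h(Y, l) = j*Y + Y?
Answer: 23265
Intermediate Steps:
h(Y, l) = -3*Y (h(Y, l) = -4*Y + Y = -3*Y)
705*h(-11, (-4 - 2)²) = 705*(-3*(-11)) = 705*33 = 23265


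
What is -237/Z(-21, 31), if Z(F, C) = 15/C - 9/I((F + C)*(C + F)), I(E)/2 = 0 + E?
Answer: -489800/907 ≈ -540.02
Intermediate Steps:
I(E) = 2*E (I(E) = 2*(0 + E) = 2*E)
Z(F, C) = 15/C - 9/(2*(C + F)²) (Z(F, C) = 15/C - 9*1/(2*(C + F)*(F + C)) = 15/C - 9*1/(2*(C + F)²) = 15/C - 9/(2*(C + F)²))
-237/Z(-21, 31) = -237*62*(31² + (-21)² + 2*31*(-21))/(3*(-3*31 + 10*31² + 10*(-21)² + 20*31*(-21))) = -237*62*(961 + 441 - 1302)/(3*(-93 + 10*961 + 10*441 - 13020)) = -237*6200/(3*(-93 + 9610 + 4410 - 13020)) = -237/((3/2)*(1/31)*(1/100)*907) = -237/2721/6200 = -237*6200/2721 = -489800/907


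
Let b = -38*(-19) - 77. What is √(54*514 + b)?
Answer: √28401 ≈ 168.53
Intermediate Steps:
b = 645 (b = 722 - 77 = 645)
√(54*514 + b) = √(54*514 + 645) = √(27756 + 645) = √28401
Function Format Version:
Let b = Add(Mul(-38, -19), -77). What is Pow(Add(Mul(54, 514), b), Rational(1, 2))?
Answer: Pow(28401, Rational(1, 2)) ≈ 168.53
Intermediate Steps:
b = 645 (b = Add(722, -77) = 645)
Pow(Add(Mul(54, 514), b), Rational(1, 2)) = Pow(Add(Mul(54, 514), 645), Rational(1, 2)) = Pow(Add(27756, 645), Rational(1, 2)) = Pow(28401, Rational(1, 2))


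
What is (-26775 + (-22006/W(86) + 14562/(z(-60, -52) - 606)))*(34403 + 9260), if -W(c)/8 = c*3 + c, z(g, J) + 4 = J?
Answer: -532741478643769/455456 ≈ -1.1697e+9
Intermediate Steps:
z(g, J) = -4 + J
W(c) = -32*c (W(c) = -8*(c*3 + c) = -8*(3*c + c) = -32*c)
(-26775 + (-22006/W(86) + 14562/(z(-60, -52) - 606)))*(34403 + 9260) = (-26775 + (-22006/((-32*86)) + 14562/((-4 - 52) - 606)))*(34403 + 9260) = (-26775 + (-22006/(-2752) + 14562/(-56 - 606)))*43663 = (-26775 + (-22006*(-1/2752) + 14562/(-662)))*43663 = (-26775 + (11003/1376 + 14562*(-1/662)))*43663 = (-26775 + (11003/1376 - 7281/331))*43663 = (-26775 - 6376663/455456)*43663 = -12201211063/455456*43663 = -532741478643769/455456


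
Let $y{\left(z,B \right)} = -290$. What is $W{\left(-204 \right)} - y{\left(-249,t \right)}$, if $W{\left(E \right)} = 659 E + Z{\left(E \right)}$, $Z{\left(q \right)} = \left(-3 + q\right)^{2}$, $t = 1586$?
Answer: $-91297$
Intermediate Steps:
$W{\left(E \right)} = \left(-3 + E\right)^{2} + 659 E$ ($W{\left(E \right)} = 659 E + \left(-3 + E\right)^{2} = \left(-3 + E\right)^{2} + 659 E$)
$W{\left(-204 \right)} - y{\left(-249,t \right)} = \left(\left(-3 - 204\right)^{2} + 659 \left(-204\right)\right) - -290 = \left(\left(-207\right)^{2} - 134436\right) + 290 = \left(42849 - 134436\right) + 290 = -91587 + 290 = -91297$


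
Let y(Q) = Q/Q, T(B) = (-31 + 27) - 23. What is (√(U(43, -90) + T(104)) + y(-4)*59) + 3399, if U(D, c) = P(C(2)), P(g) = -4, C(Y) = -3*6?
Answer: 3458 + I*√31 ≈ 3458.0 + 5.5678*I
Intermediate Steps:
C(Y) = -18
T(B) = -27 (T(B) = -4 - 23 = -27)
U(D, c) = -4
y(Q) = 1
(√(U(43, -90) + T(104)) + y(-4)*59) + 3399 = (√(-4 - 27) + 1*59) + 3399 = (√(-31) + 59) + 3399 = (I*√31 + 59) + 3399 = (59 + I*√31) + 3399 = 3458 + I*√31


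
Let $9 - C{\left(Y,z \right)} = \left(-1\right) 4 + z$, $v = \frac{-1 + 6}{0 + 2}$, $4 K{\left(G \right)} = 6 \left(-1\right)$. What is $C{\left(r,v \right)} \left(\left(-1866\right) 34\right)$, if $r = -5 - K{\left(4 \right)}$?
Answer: $-666162$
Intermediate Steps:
$K{\left(G \right)} = - \frac{3}{2}$ ($K{\left(G \right)} = \frac{6 \left(-1\right)}{4} = \frac{1}{4} \left(-6\right) = - \frac{3}{2}$)
$r = - \frac{7}{2}$ ($r = -5 - - \frac{3}{2} = -5 + \frac{3}{2} = - \frac{7}{2} \approx -3.5$)
$v = \frac{5}{2} \approx 2.5$
$C{\left(Y,z \right)} = 13 - z$ ($C{\left(Y,z \right)} = 9 - \left(\left(-1\right) 4 + z\right) = 9 - \left(-4 + z\right) = 13 - z$)
$C{\left(r,v \right)} \left(\left(-1866\right) 34\right) = \left(13 - \frac{5}{2}\right) \left(\left(-1866\right) 34\right) = \left(13 - \frac{5}{2}\right) \left(-63444\right) = \frac{21}{2} \left(-63444\right) = -666162$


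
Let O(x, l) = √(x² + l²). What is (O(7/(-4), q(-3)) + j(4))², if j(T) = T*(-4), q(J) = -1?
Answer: (64 - √65)²/16 ≈ 195.56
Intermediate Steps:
O(x, l) = √(l² + x²)
j(T) = -4*T
(O(7/(-4), q(-3)) + j(4))² = (√((-1)² + (7/(-4))²) - 4*4)² = (√(1 + (7*(-¼))²) - 16)² = (√(1 + (-7/4)²) - 16)² = (√(1 + 49/16) - 16)² = (√(65/16) - 16)² = (√65/4 - 16)² = (-16 + √65/4)²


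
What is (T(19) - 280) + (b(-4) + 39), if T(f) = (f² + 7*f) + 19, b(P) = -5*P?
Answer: 292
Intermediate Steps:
T(f) = 19 + f² + 7*f
(T(19) - 280) + (b(-4) + 39) = ((19 + 19² + 7*19) - 280) + (-5*(-4) + 39) = ((19 + 361 + 133) - 280) + (20 + 39) = (513 - 280) + 59 = 233 + 59 = 292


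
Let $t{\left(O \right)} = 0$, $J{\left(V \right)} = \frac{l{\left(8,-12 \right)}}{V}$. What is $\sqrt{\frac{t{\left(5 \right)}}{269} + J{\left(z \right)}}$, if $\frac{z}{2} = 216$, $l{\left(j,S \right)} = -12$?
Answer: $\frac{i}{6} \approx 0.16667 i$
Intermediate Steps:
$z = 432$ ($z = 2 \cdot 216 = 432$)
$J{\left(V \right)} = - \frac{12}{V}$
$\sqrt{\frac{t{\left(5 \right)}}{269} + J{\left(z \right)}} = \sqrt{\frac{0}{269} - \frac{12}{432}} = \sqrt{0 \cdot \frac{1}{269} - \frac{1}{36}} = \sqrt{0 - \frac{1}{36}} = \sqrt{- \frac{1}{36}} = \frac{i}{6}$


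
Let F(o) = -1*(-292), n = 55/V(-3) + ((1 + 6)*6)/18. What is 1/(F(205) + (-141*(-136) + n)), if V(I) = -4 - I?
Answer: 3/58246 ≈ 5.1506e-5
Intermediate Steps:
n = -158/3 (n = 55/(-4 - 1*(-3)) + ((1 + 6)*6)/18 = 55/(-4 + 3) + (7*6)*(1/18) = 55/(-1) + 42*(1/18) = 55*(-1) + 7/3 = -55 + 7/3 = -158/3 ≈ -52.667)
F(o) = 292
1/(F(205) + (-141*(-136) + n)) = 1/(292 + (-141*(-136) - 158/3)) = 1/(292 + (19176 - 158/3)) = 1/(292 + 57370/3) = 1/(58246/3) = 3/58246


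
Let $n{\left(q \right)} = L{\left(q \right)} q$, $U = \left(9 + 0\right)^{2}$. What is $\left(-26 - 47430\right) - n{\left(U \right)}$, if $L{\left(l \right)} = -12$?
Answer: $-46484$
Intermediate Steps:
$U = 81$ ($U = 9^{2} = 81$)
$n{\left(q \right)} = - 12 q$
$\left(-26 - 47430\right) - n{\left(U \right)} = \left(-26 - 47430\right) - \left(-12\right) 81 = \left(-26 - 47430\right) - -972 = -47456 + 972 = -46484$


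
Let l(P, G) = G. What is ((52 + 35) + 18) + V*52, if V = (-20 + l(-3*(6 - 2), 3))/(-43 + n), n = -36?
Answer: 9179/79 ≈ 116.19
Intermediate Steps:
V = 17/79 (V = (-20 + 3)/(-43 - 36) = -17/(-79) = -17*(-1/79) = 17/79 ≈ 0.21519)
((52 + 35) + 18) + V*52 = ((52 + 35) + 18) + (17/79)*52 = (87 + 18) + 884/79 = 105 + 884/79 = 9179/79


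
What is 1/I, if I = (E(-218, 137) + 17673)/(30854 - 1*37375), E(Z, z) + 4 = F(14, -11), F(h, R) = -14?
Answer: -6521/17655 ≈ -0.36936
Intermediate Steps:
E(Z, z) = -18 (E(Z, z) = -4 - 14 = -18)
I = -17655/6521 (I = (-18 + 17673)/(30854 - 1*37375) = 17655/(30854 - 37375) = 17655/(-6521) = 17655*(-1/6521) = -17655/6521 ≈ -2.7074)
1/I = 1/(-17655/6521) = -6521/17655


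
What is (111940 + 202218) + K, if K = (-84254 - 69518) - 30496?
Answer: 129890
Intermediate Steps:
K = -184268 (K = -153772 - 30496 = -184268)
(111940 + 202218) + K = (111940 + 202218) - 184268 = 314158 - 184268 = 129890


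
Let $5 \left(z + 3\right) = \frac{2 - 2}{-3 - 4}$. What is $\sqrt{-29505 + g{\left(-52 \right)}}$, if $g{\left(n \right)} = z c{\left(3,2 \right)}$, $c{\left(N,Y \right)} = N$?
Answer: $i \sqrt{29514} \approx 171.8 i$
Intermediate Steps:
$z = -3$ ($z = -3 + \frac{\left(2 - 2\right) \frac{1}{-3 - 4}}{5} = -3 + \frac{0 \frac{1}{-7}}{5} = -3 + \frac{0 \left(- \frac{1}{7}\right)}{5} = -3 + \frac{1}{5} \cdot 0 = -3 + 0 = -3$)
$g{\left(n \right)} = -9$ ($g{\left(n \right)} = \left(-3\right) 3 = -9$)
$\sqrt{-29505 + g{\left(-52 \right)}} = \sqrt{-29505 - 9} = \sqrt{-29514} = i \sqrt{29514}$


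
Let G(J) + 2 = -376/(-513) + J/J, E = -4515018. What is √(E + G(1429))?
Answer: I*√132023649147/171 ≈ 2124.9*I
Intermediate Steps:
G(J) = -137/513 (G(J) = -2 + (-376/(-513) + J/J) = -2 + (-376*(-1/513) + 1) = -2 + (376/513 + 1) = -2 + 889/513 = -137/513)
√(E + G(1429)) = √(-4515018 - 137/513) = √(-2316204371/513) = I*√132023649147/171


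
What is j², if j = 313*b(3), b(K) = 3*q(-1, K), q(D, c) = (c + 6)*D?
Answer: 71419401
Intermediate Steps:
q(D, c) = D*(6 + c) (q(D, c) = (6 + c)*D = D*(6 + c))
b(K) = -18 - 3*K (b(K) = 3*(-(6 + K)) = 3*(-6 - K) = -18 - 3*K)
j = -8451 (j = 313*(-18 - 3*3) = 313*(-18 - 9) = 313*(-27) = -8451)
j² = (-8451)² = 71419401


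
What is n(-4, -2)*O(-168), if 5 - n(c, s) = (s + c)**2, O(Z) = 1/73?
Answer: -31/73 ≈ -0.42466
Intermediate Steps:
O(Z) = 1/73
n(c, s) = 5 - (c + s)**2 (n(c, s) = 5 - (s + c)**2 = 5 - (c + s)**2)
n(-4, -2)*O(-168) = (5 - (-4 - 2)**2)*(1/73) = (5 - 1*(-6)**2)*(1/73) = (5 - 1*36)*(1/73) = (5 - 36)*(1/73) = -31*1/73 = -31/73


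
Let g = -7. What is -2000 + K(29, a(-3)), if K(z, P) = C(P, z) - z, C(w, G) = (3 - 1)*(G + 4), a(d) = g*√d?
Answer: -1963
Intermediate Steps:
a(d) = -7*√d
C(w, G) = 8 + 2*G (C(w, G) = 2*(4 + G) = 8 + 2*G)
K(z, P) = 8 + z (K(z, P) = (8 + 2*z) - z = 8 + z)
-2000 + K(29, a(-3)) = -2000 + (8 + 29) = -2000 + 37 = -1963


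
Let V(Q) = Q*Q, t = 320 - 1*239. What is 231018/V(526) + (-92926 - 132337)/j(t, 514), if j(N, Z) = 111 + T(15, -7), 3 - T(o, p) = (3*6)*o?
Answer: 15590226149/10790364 ≈ 1444.8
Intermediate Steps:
T(o, p) = 3 - 18*o (T(o, p) = 3 - 3*6*o = 3 - 18*o)
t = 81 (t = 320 - 239 = 81)
V(Q) = Q²
j(N, Z) = -156 (j(N, Z) = 111 + (3 - 18*15) = 111 + (3 - 270) = 111 - 267 = -156)
231018/V(526) + (-92926 - 132337)/j(t, 514) = 231018/(526²) + (-92926 - 132337)/(-156) = 231018/276676 - 225263*(-1/156) = 231018*(1/276676) + 225263/156 = 115509/138338 + 225263/156 = 15590226149/10790364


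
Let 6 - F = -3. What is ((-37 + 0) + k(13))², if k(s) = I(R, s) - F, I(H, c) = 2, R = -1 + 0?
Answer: 1936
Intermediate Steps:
F = 9 (F = 6 - 1*(-3) = 6 + 3 = 9)
R = -1
k(s) = -7 (k(s) = 2 - 1*9 = 2 - 9 = -7)
((-37 + 0) + k(13))² = ((-37 + 0) - 7)² = (-37 - 7)² = (-44)² = 1936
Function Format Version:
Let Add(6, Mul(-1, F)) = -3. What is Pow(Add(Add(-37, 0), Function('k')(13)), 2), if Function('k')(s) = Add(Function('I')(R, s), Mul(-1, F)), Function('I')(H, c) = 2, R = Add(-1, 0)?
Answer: 1936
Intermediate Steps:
F = 9 (F = Add(6, Mul(-1, -3)) = Add(6, 3) = 9)
R = -1
Function('k')(s) = -7 (Function('k')(s) = Add(2, Mul(-1, 9)) = Add(2, -9) = -7)
Pow(Add(Add(-37, 0), Function('k')(13)), 2) = Pow(Add(Add(-37, 0), -7), 2) = Pow(Add(-37, -7), 2) = Pow(-44, 2) = 1936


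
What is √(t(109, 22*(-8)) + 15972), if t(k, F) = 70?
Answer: √16042 ≈ 126.66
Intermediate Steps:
√(t(109, 22*(-8)) + 15972) = √(70 + 15972) = √16042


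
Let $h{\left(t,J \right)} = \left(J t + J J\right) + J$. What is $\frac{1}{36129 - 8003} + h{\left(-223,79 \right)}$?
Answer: $- \frac{317739421}{28126} \approx -11297.0$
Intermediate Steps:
$h{\left(t,J \right)} = J + J^{2} + J t$ ($h{\left(t,J \right)} = \left(J t + J^{2}\right) + J = \left(J^{2} + J t\right) + J = J + J^{2} + J t$)
$\frac{1}{36129 - 8003} + h{\left(-223,79 \right)} = \frac{1}{36129 - 8003} + 79 \left(1 + 79 - 223\right) = \frac{1}{36129 - 8003} + 79 \left(-143\right) = \frac{1}{28126} - 11297 = - \frac{317739421}{28126}$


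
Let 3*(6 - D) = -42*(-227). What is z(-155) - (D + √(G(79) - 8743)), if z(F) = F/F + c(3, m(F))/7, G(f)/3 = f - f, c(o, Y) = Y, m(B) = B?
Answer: 22056/7 - I*√8743 ≈ 3150.9 - 93.504*I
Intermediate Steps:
D = -3172 (D = 6 - (-14)*(-227) = 6 - ⅓*9534 = 6 - 3178 = -3172)
G(f) = 0 (G(f) = 3*(f - f) = 3*0 = 0)
z(F) = 1 + F/7 (z(F) = F/F + F/7 = 1 + F*(⅐) = 1 + F/7)
z(-155) - (D + √(G(79) - 8743)) = (1 + (⅐)*(-155)) - (-3172 + √(0 - 8743)) = (1 - 155/7) - (-3172 + √(-8743)) = -148/7 - (-3172 + I*√8743) = -148/7 + (3172 - I*√8743) = 22056/7 - I*√8743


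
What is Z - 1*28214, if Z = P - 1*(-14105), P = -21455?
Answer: -35564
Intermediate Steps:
Z = -7350 (Z = -21455 - 1*(-14105) = -21455 + 14105 = -7350)
Z - 1*28214 = -7350 - 1*28214 = -7350 - 28214 = -35564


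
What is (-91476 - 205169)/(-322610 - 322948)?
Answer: 296645/645558 ≈ 0.45952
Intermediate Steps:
(-91476 - 205169)/(-322610 - 322948) = -296645/(-645558) = -296645*(-1/645558) = 296645/645558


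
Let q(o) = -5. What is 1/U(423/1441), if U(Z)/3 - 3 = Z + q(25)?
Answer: -1441/7377 ≈ -0.19534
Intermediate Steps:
U(Z) = -6 + 3*Z (U(Z) = 9 + 3*(Z - 5) = 9 + 3*(-5 + Z) = 9 + (-15 + 3*Z) = -6 + 3*Z)
1/U(423/1441) = 1/(-6 + 3*(423/1441)) = 1/(-6 + 1269/1441) = 1/(-7377/1441) = -1441/7377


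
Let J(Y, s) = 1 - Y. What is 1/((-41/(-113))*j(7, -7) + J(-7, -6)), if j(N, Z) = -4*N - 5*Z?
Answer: 113/1191 ≈ 0.094878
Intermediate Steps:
j(N, Z) = -5*Z - 4*N
1/((-41/(-113))*j(7, -7) + J(-7, -6)) = 1/((-41/(-113))*(-5*(-7) - 4*7) + (1 - 1*(-7))) = 1/((-41*(-1/113))*(35 - 28) + (1 + 7)) = 1/((41/113)*7 + 8) = 1/(287/113 + 8) = 1/(1191/113) = 113/1191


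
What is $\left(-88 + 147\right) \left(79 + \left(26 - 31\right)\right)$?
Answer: $4366$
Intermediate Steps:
$\left(-88 + 147\right) \left(79 + \left(26 - 31\right)\right) = 59 \left(79 + \left(26 - 31\right)\right) = 59 \left(79 - 5\right) = 59 \cdot 74 = 4366$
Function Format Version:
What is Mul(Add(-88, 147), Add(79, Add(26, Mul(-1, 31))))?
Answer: 4366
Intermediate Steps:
Mul(Add(-88, 147), Add(79, Add(26, Mul(-1, 31)))) = Mul(59, Add(79, Add(26, -31))) = Mul(59, Add(79, -5)) = Mul(59, 74) = 4366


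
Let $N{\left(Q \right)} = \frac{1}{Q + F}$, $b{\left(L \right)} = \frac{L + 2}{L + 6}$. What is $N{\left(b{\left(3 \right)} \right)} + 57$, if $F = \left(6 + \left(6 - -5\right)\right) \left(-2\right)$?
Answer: $\frac{17148}{301} \approx 56.97$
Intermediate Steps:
$F = -34$ ($F = \left(6 + \left(6 + 5\right)\right) \left(-2\right) = \left(6 + 11\right) \left(-2\right) = 17 \left(-2\right) = -34$)
$b{\left(L \right)} = \frac{2 + L}{6 + L}$
$N{\left(Q \right)} = \frac{1}{-34 + Q}$ ($N{\left(Q \right)} = \frac{1}{Q - 34} = \frac{1}{-34 + Q}$)
$N{\left(b{\left(3 \right)} \right)} + 57 = \frac{1}{-34 + \frac{2 + 3}{6 + 3}} + 57 = \frac{1}{-34 + \frac{1}{9} \cdot 5} + 57 = \frac{1}{-34 + \frac{5}{9}} + 57 = \frac{1}{- \frac{301}{9}} + 57 = - \frac{9}{301} + 57 = \frac{17148}{301}$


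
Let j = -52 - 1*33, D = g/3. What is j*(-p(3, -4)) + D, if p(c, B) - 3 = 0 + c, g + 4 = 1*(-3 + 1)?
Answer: 508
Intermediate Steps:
g = -6 (g = -4 + 1*(-3 + 1) = -4 + 1*(-2) = -4 - 2 = -6)
D = -2 (D = -6/3 = -6*⅓ = -2)
p(c, B) = 3 + c (p(c, B) = 3 + (0 + c) = 3 + c)
j = -85 (j = -52 - 33 = -85)
j*(-p(3, -4)) + D = -(-85)*(3 + 3) - 2 = -(-85)*6 - 2 = -85*(-6) - 2 = 510 - 2 = 508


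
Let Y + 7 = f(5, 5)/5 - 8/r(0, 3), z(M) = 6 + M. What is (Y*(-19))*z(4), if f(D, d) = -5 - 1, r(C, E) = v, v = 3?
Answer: 6194/3 ≈ 2064.7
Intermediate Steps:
r(C, E) = 3
f(D, d) = -6
Y = -163/15 (Y = -7 + (-6/5 - 8/3) = -7 - 58/15 = -163/15 ≈ -10.867)
(Y*(-19))*z(4) = (-163/15*(-19))*(6 + 4) = (3097/15)*10 = 6194/3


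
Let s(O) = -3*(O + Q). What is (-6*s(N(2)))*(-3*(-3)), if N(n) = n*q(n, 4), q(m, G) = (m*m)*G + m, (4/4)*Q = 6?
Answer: 6804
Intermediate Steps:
Q = 6
q(m, G) = m + G*m² (q(m, G) = m²*G + m = G*m² + m = m + G*m²)
N(n) = n²*(1 + 4*n) (N(n) = n*(n*(1 + 4*n)) = n²*(1 + 4*n))
s(O) = -18 - 3*O (s(O) = -3*(O + 6) = -3*(6 + O) = -18 - 3*O)
(-6*s(N(2)))*(-3*(-3)) = (-6*(-18 - 3*2²*(1 + 4*2)))*(-3*(-3)) = -6*(-18 - 12*(1 + 8))*9 = -6*(-18 - 12*9)*9 = -6*(-18 - 3*36)*9 = -6*(-18 - 108)*9 = -6*(-126)*9 = 756*9 = 6804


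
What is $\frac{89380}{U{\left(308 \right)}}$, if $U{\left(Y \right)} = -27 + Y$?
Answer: $\frac{89380}{281} \approx 318.08$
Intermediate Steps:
$\frac{89380}{U{\left(308 \right)}} = \frac{89380}{-27 + 308} = \frac{89380}{281}$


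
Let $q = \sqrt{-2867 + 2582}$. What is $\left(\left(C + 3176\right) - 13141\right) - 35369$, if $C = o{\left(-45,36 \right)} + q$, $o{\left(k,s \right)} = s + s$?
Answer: $-45262 + i \sqrt{285} \approx -45262.0 + 16.882 i$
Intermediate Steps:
$o{\left(k,s \right)} = 2 s$
$q = i \sqrt{285}$ ($q = \sqrt{-285} = i \sqrt{285} \approx 16.882 i$)
$C = 72 + i \sqrt{285}$ ($C = 2 \cdot 36 + i \sqrt{285} = 72 + i \sqrt{285} \approx 72.0 + 16.882 i$)
$\left(\left(C + 3176\right) - 13141\right) - 35369 = \left(\left(\left(72 + i \sqrt{285}\right) + 3176\right) - 13141\right) - 35369 = \left(\left(3248 + i \sqrt{285}\right) - 13141\right) - 35369 = \left(-9893 + i \sqrt{285}\right) - 35369 = -45262 + i \sqrt{285}$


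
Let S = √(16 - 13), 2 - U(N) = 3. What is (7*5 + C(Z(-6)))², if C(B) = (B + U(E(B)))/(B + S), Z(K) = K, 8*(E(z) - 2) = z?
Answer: 477652/363 + 1862*√3/121 ≈ 1342.5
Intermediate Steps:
E(z) = 2 + z/8
U(N) = -1 (U(N) = 2 - 1*3 = 2 - 3 = -1)
S = √3 ≈ 1.7320
C(B) = (-1 + B)/(B + √3) (C(B) = (B - 1)/(B + √3) = (-1 + B)/(B + √3))
(7*5 + C(Z(-6)))² = (7*5 + (-1 - 6)/(-6 + √3))² = (35 - 7/(-6 + √3))²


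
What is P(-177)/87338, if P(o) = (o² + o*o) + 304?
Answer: 31481/43669 ≈ 0.72090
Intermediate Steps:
P(o) = 304 + 2*o² (P(o) = (o² + o²) + 304 = 2*o² + 304 = 304 + 2*o²)
P(-177)/87338 = (304 + 2*(-177)²)/87338 = (304 + 2*31329)*(1/87338) = (304 + 62658)*(1/87338) = 62962*(1/87338) = 31481/43669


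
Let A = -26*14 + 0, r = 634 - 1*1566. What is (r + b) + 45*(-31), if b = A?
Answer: -2691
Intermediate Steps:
r = -932 (r = 634 - 1566 = -932)
A = -364 (A = -364 + 0 = -364)
b = -364
(r + b) + 45*(-31) = (-932 - 364) + 45*(-31) = -1296 - 1395 = -2691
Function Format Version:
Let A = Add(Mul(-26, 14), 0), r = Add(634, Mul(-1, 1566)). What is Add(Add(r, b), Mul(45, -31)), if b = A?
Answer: -2691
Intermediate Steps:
r = -932 (r = Add(634, -1566) = -932)
A = -364 (A = Add(-364, 0) = -364)
b = -364
Add(Add(r, b), Mul(45, -31)) = Add(Add(-932, -364), Mul(45, -31)) = Add(-1296, -1395) = -2691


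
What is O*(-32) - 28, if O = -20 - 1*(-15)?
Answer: 132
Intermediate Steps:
O = -5 (O = -20 + 15 = -5)
O*(-32) - 28 = -5*(-32) - 28 = 160 - 28 = 132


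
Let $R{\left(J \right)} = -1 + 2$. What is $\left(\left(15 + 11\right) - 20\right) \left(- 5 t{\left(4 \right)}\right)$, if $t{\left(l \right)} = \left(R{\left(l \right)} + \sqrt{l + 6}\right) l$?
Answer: $-120 - 120 \sqrt{10} \approx -499.47$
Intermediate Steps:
$R{\left(J \right)} = 1$
$t{\left(l \right)} = l \left(1 + \sqrt{6 + l}\right)$ ($t{\left(l \right)} = \left(1 + \sqrt{l + 6}\right) l = \left(1 + \sqrt{6 + l}\right) l = l \left(1 + \sqrt{6 + l}\right)$)
$\left(\left(15 + 11\right) - 20\right) \left(- 5 t{\left(4 \right)}\right) = \left(\left(15 + 11\right) - 20\right) \left(- 5 \cdot 4 \left(1 + \sqrt{6 + 4}\right)\right) = \left(26 - 20\right) \left(- 5 \cdot 4 \left(1 + \sqrt{10}\right)\right) = 6 \left(- 5 \left(4 + 4 \sqrt{10}\right)\right) = 6 \left(-20 - 20 \sqrt{10}\right) = -120 - 120 \sqrt{10}$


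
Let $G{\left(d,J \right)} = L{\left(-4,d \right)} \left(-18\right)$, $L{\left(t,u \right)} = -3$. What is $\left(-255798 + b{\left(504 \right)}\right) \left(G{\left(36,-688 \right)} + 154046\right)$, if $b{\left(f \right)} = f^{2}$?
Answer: $-274606200$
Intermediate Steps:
$G{\left(d,J \right)} = 54$ ($G{\left(d,J \right)} = \left(-3\right) \left(-18\right) = 54$)
$\left(-255798 + b{\left(504 \right)}\right) \left(G{\left(36,-688 \right)} + 154046\right) = \left(-255798 + 504^{2}\right) \left(54 + 154046\right) = \left(-255798 + 254016\right) 154100 = \left(-1782\right) 154100 = -274606200$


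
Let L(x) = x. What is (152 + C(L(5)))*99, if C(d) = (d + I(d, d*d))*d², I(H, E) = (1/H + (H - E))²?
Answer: 997722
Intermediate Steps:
I(H, E) = (H + 1/H - E)²
C(d) = d²*(d + (1 + d² - d³)²/d²) (C(d) = (d + (1 + d² - d*d*d)²/d²)*d² = (d + (1 + d² - d²*d)²/d²)*d² = (d + (1 + d² - d³)²/d²)*d² = d²*(d + (1 + d² - d³)²/d²))
(152 + C(L(5)))*99 = (152 + (5³ + (1 + 5² - 1*5³)²))*99 = (152 + (125 + (1 + 25 - 1*125)²))*99 = (152 + (125 + (1 + 25 - 125)²))*99 = (152 + (125 + (-99)²))*99 = (152 + (125 + 9801))*99 = (152 + 9926)*99 = 10078*99 = 997722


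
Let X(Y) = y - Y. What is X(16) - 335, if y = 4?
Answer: -347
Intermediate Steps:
X(Y) = 4 - Y
X(16) - 335 = (4 - 1*16) - 335 = (4 - 16) - 335 = -12 - 335 = -347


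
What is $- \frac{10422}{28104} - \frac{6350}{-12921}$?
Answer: $\frac{7299623}{60521964} \approx 0.12061$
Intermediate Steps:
$- \frac{10422}{28104} - \frac{6350}{-12921} = \left(-10422\right) \frac{1}{28104} - - \frac{6350}{12921} = - \frac{1737}{4684} + \frac{6350}{12921} = \frac{7299623}{60521964}$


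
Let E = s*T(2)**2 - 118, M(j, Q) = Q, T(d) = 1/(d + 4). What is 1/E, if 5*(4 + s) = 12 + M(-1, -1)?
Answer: -20/2361 ≈ -0.0084710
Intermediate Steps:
T(d) = 1/(4 + d)
s = -9/5 (s = -4 + (12 - 1)/5 = -4 + (1/5)*11 = -4 + 11/5 = -9/5 ≈ -1.8000)
E = -2361/20 (E = -9/(5*(4 + 2)**2) - 118 = -9*(1/6)**2/5 - 118 = -9/5*1/36 - 118 = -1/20 - 118 = -2361/20 ≈ -118.05)
1/E = 1/(-2361/20) = -20/2361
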